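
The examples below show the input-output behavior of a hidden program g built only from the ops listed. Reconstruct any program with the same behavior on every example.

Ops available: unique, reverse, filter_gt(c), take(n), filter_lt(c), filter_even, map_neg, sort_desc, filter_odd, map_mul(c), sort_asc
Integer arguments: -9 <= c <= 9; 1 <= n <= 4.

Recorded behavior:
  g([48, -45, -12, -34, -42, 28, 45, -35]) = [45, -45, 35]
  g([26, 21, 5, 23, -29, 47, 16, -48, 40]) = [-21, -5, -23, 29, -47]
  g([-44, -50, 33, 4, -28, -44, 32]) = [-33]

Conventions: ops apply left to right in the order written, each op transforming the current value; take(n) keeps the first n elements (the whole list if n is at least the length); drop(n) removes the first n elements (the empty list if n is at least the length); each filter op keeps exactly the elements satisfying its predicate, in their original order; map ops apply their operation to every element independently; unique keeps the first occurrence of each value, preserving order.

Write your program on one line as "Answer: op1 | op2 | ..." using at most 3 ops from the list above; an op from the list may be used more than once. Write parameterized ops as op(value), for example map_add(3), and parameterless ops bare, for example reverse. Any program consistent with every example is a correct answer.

map_neg | filter_odd

Check, running the answer program on each example:
  [48, -45, -12, -34, -42, 28, 45, -35] -> [-48, 45, 12, 34, 42, -28, -45, 35] -> [45, -45, 35]
  [26, 21, 5, 23, -29, 47, 16, -48, 40] -> [-26, -21, -5, -23, 29, -47, -16, 48, -40] -> [-21, -5, -23, 29, -47]
  [-44, -50, 33, 4, -28, -44, 32] -> [44, 50, -33, -4, 28, 44, -32] -> [-33]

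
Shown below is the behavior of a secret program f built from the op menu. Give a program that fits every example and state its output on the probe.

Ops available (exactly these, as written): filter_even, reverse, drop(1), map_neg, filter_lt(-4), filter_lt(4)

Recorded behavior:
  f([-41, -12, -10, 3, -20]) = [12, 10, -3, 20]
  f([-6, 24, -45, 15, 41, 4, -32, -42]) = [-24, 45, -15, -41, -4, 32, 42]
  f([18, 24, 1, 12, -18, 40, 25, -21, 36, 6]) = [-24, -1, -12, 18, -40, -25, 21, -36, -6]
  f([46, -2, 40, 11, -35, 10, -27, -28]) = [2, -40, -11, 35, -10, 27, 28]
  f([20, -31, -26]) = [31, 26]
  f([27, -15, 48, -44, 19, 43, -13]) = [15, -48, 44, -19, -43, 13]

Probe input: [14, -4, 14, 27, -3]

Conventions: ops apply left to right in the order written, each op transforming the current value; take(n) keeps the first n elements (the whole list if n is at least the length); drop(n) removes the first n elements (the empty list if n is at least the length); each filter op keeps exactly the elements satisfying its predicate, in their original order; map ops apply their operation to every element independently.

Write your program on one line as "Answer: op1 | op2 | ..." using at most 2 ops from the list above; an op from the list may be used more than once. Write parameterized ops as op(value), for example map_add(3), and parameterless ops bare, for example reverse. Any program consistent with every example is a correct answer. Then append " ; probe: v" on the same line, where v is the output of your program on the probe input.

map_neg | drop(1) ; probe: [4, -14, -27, 3]

Check, running the answer program on each example:
  [-41, -12, -10, 3, -20] -> [41, 12, 10, -3, 20] -> [12, 10, -3, 20]
  [-6, 24, -45, 15, 41, 4, -32, -42] -> [6, -24, 45, -15, -41, -4, 32, 42] -> [-24, 45, -15, -41, -4, 32, 42]
  [18, 24, 1, 12, -18, 40, 25, -21, 36, 6] -> [-18, -24, -1, -12, 18, -40, -25, 21, -36, -6] -> [-24, -1, -12, 18, -40, -25, 21, -36, -6]
  [46, -2, 40, 11, -35, 10, -27, -28] -> [-46, 2, -40, -11, 35, -10, 27, 28] -> [2, -40, -11, 35, -10, 27, 28]
  [20, -31, -26] -> [-20, 31, 26] -> [31, 26]
  [27, -15, 48, -44, 19, 43, -13] -> [-27, 15, -48, 44, -19, -43, 13] -> [15, -48, 44, -19, -43, 13]
  probe: [14, -4, 14, 27, -3] -> [-14, 4, -14, -27, 3] -> [4, -14, -27, 3]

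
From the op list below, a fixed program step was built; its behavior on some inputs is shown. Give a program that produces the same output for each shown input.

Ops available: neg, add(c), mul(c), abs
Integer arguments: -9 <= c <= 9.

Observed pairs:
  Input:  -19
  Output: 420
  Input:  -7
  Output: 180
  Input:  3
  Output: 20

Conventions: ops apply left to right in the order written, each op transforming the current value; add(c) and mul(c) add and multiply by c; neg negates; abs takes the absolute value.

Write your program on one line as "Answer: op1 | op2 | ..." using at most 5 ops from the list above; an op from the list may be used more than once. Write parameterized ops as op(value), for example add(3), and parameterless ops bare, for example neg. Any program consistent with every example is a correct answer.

mul(-4) | neg | add(-8) | mul(5) | abs

Check, running the answer program on each example:
  -19 -> 76 -> -76 -> -84 -> -420 -> 420
  -7 -> 28 -> -28 -> -36 -> -180 -> 180
  3 -> -12 -> 12 -> 4 -> 20 -> 20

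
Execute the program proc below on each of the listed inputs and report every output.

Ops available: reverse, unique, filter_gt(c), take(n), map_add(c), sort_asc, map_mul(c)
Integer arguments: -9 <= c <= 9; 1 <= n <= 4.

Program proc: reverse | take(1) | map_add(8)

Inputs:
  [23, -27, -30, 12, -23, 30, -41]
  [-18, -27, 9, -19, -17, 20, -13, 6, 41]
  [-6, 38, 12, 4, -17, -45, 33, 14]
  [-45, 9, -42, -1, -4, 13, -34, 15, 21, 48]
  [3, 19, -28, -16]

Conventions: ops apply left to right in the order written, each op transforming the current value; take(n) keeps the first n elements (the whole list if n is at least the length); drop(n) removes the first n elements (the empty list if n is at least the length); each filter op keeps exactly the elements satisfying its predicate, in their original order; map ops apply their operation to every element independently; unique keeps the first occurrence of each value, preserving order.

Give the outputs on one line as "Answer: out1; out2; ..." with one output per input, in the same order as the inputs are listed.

Execution, op by op:
  [23, -27, -30, 12, -23, 30, -41] -> [-41, 30, -23, 12, -30, -27, 23] -> [-41] -> [-33]
  [-18, -27, 9, -19, -17, 20, -13, 6, 41] -> [41, 6, -13, 20, -17, -19, 9, -27, -18] -> [41] -> [49]
  [-6, 38, 12, 4, -17, -45, 33, 14] -> [14, 33, -45, -17, 4, 12, 38, -6] -> [14] -> [22]
  [-45, 9, -42, -1, -4, 13, -34, 15, 21, 48] -> [48, 21, 15, -34, 13, -4, -1, -42, 9, -45] -> [48] -> [56]
  [3, 19, -28, -16] -> [-16, -28, 19, 3] -> [-16] -> [-8]

[-33]; [49]; [22]; [56]; [-8]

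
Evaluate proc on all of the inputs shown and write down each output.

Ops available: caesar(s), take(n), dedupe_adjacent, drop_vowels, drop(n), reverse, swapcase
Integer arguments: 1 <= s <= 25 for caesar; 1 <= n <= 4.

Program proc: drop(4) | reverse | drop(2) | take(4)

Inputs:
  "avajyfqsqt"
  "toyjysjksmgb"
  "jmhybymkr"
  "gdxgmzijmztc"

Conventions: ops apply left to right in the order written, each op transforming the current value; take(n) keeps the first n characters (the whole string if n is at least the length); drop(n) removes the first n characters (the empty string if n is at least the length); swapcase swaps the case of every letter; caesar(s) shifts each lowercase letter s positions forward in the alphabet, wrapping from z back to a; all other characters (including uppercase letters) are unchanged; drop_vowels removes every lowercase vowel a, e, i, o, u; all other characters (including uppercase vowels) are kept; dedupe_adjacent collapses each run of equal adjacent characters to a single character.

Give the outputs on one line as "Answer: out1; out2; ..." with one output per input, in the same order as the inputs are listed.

"sqfy"; "mskj"; "myb"; "zmji"

Execution, op by op:
  "avajyfqsqt" -> "yfqsqt" -> "tqsqfy" -> "sqfy" -> "sqfy"
  "toyjysjksmgb" -> "ysjksmgb" -> "bgmskjsy" -> "mskjsy" -> "mskj"
  "jmhybymkr" -> "bymkr" -> "rkmyb" -> "myb" -> "myb"
  "gdxgmzijmztc" -> "mzijmztc" -> "ctzmjizm" -> "zmjizm" -> "zmji"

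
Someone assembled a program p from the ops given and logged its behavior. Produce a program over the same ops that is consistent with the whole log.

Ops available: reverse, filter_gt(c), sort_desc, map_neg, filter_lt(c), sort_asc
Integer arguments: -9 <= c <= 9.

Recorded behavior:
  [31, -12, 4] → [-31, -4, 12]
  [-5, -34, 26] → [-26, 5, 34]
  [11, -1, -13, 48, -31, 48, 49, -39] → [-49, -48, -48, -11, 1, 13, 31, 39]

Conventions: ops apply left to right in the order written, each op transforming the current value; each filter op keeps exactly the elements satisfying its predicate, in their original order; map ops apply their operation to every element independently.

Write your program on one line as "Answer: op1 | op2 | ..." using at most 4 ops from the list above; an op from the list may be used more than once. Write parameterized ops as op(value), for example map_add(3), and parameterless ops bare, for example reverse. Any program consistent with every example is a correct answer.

sort_asc | reverse | map_neg

Check, running the answer program on each example:
  [31, -12, 4] -> [-12, 4, 31] -> [31, 4, -12] -> [-31, -4, 12]
  [-5, -34, 26] -> [-34, -5, 26] -> [26, -5, -34] -> [-26, 5, 34]
  [11, -1, -13, 48, -31, 48, 49, -39] -> [-39, -31, -13, -1, 11, 48, 48, 49] -> [49, 48, 48, 11, -1, -13, -31, -39] -> [-49, -48, -48, -11, 1, 13, 31, 39]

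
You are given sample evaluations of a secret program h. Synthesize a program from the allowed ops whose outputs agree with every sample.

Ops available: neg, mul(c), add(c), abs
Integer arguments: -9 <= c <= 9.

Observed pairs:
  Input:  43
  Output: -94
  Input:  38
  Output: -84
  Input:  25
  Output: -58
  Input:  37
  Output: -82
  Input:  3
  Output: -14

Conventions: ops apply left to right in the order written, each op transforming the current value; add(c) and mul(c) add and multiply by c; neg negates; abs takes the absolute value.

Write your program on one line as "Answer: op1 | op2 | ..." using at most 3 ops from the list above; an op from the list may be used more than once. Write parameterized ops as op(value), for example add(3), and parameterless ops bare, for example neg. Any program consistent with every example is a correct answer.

neg | mul(2) | add(-8)

Check, running the answer program on each example:
  43 -> -43 -> -86 -> -94
  38 -> -38 -> -76 -> -84
  25 -> -25 -> -50 -> -58
  37 -> -37 -> -74 -> -82
  3 -> -3 -> -6 -> -14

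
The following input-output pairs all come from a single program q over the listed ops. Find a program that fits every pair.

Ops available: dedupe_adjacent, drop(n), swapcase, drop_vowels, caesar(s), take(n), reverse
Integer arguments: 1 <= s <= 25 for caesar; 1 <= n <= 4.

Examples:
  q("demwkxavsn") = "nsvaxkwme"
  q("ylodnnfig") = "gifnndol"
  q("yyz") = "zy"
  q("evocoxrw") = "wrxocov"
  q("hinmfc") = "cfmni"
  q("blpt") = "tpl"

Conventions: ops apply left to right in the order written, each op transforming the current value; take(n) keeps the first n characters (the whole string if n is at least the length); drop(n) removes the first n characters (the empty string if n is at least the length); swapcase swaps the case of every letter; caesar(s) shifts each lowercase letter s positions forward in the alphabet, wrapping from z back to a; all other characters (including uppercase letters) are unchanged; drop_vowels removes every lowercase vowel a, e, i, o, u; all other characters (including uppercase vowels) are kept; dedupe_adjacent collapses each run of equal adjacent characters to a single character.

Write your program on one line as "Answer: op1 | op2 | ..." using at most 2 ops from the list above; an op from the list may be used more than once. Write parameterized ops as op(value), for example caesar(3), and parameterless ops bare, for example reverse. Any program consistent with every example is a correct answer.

drop(1) | reverse

Check, running the answer program on each example:
  "demwkxavsn" -> "emwkxavsn" -> "nsvaxkwme"
  "ylodnnfig" -> "lodnnfig" -> "gifnndol"
  "yyz" -> "yz" -> "zy"
  "evocoxrw" -> "vocoxrw" -> "wrxocov"
  "hinmfc" -> "inmfc" -> "cfmni"
  "blpt" -> "lpt" -> "tpl"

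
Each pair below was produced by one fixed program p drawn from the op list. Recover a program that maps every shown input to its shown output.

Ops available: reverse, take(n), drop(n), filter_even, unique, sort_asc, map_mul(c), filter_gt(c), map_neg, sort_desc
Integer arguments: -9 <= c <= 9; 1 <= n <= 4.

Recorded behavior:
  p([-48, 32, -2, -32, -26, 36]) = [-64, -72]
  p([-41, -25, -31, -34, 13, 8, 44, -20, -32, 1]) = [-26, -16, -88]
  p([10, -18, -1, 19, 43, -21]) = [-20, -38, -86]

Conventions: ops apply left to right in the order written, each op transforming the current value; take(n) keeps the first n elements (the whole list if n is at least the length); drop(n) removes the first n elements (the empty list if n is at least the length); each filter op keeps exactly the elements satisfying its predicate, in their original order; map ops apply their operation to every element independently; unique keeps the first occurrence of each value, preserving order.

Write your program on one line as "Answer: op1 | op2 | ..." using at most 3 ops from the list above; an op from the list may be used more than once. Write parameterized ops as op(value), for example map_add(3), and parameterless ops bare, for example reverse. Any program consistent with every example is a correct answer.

filter_gt(2) | map_neg | map_mul(2)

Check, running the answer program on each example:
  [-48, 32, -2, -32, -26, 36] -> [32, 36] -> [-32, -36] -> [-64, -72]
  [-41, -25, -31, -34, 13, 8, 44, -20, -32, 1] -> [13, 8, 44] -> [-13, -8, -44] -> [-26, -16, -88]
  [10, -18, -1, 19, 43, -21] -> [10, 19, 43] -> [-10, -19, -43] -> [-20, -38, -86]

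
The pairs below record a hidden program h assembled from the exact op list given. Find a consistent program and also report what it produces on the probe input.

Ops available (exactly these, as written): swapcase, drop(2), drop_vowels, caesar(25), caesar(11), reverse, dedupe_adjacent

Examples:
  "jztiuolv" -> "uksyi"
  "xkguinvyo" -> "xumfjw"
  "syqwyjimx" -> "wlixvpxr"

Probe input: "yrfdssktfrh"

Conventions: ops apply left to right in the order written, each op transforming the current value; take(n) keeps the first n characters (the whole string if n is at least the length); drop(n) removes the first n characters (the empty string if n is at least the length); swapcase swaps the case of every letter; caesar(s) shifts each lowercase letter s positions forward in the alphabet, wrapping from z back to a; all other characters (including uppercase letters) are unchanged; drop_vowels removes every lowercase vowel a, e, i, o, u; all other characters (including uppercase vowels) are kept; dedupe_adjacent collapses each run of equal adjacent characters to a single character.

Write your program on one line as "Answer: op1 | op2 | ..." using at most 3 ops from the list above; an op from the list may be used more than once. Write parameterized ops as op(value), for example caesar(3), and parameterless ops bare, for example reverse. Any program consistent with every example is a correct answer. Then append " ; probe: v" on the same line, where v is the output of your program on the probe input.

drop_vowels | reverse | caesar(25) ; probe: "gqesjrrceqx"

Check, running the answer program on each example:
  "jztiuolv" -> "jztlv" -> "vltzj" -> "uksyi"
  "xkguinvyo" -> "xkgnvy" -> "yvngkx" -> "xumfjw"
  "syqwyjimx" -> "syqwyjmx" -> "xmjywqys" -> "wlixvpxr"
  probe: "yrfdssktfrh" -> "yrfdssktfrh" -> "hrftkssdfry" -> "gqesjrrceqx"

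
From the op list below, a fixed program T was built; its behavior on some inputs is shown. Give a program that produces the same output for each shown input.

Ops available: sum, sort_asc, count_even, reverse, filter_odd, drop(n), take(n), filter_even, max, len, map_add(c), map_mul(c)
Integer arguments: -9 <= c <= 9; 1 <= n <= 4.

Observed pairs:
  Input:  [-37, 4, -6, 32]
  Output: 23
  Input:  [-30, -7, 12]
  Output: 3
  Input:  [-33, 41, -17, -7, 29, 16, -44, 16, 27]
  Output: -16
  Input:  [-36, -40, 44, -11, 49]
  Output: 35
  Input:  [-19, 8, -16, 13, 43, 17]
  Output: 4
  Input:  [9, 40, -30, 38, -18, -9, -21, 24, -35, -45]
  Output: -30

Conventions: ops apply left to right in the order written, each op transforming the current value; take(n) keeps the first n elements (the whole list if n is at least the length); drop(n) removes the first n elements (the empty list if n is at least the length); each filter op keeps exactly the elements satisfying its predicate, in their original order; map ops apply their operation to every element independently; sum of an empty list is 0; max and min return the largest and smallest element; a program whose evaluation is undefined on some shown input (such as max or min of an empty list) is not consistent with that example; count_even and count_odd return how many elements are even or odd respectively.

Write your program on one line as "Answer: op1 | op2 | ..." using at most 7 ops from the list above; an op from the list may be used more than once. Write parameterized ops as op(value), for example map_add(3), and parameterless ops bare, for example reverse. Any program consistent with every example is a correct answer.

sort_asc | take(4) | map_add(-7) | map_add(-2) | drop(1) | max

Check, running the answer program on each example:
  [-37, 4, -6, 32] -> [-37, -6, 4, 32] -> [-37, -6, 4, 32] -> [-44, -13, -3, 25] -> [-46, -15, -5, 23] -> [-15, -5, 23] -> 23
  [-30, -7, 12] -> [-30, -7, 12] -> [-30, -7, 12] -> [-37, -14, 5] -> [-39, -16, 3] -> [-16, 3] -> 3
  [-33, 41, -17, -7, 29, 16, -44, 16, 27] -> [-44, -33, -17, -7, 16, 16, 27, 29, 41] -> [-44, -33, -17, -7] -> [-51, -40, -24, -14] -> [-53, -42, -26, -16] -> [-42, -26, -16] -> -16
  [-36, -40, 44, -11, 49] -> [-40, -36, -11, 44, 49] -> [-40, -36, -11, 44] -> [-47, -43, -18, 37] -> [-49, -45, -20, 35] -> [-45, -20, 35] -> 35
  [-19, 8, -16, 13, 43, 17] -> [-19, -16, 8, 13, 17, 43] -> [-19, -16, 8, 13] -> [-26, -23, 1, 6] -> [-28, -25, -1, 4] -> [-25, -1, 4] -> 4
  [9, 40, -30, 38, -18, -9, -21, 24, -35, -45] -> [-45, -35, -30, -21, -18, -9, 9, 24, 38, 40] -> [-45, -35, -30, -21] -> [-52, -42, -37, -28] -> [-54, -44, -39, -30] -> [-44, -39, -30] -> -30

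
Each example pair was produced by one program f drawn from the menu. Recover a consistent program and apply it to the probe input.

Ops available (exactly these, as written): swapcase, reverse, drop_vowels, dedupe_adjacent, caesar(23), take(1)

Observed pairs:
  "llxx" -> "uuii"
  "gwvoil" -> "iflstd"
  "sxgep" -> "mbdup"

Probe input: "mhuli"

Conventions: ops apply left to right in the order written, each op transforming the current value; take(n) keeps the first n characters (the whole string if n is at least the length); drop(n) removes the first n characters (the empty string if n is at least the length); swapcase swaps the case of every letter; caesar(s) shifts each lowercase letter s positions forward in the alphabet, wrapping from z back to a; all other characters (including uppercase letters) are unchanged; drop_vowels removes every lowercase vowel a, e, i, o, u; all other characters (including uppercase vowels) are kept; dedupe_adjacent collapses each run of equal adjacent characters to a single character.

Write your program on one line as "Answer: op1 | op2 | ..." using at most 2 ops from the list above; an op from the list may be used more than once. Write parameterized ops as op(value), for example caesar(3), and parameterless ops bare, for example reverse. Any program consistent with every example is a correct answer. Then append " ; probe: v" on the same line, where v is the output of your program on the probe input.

reverse | caesar(23) ; probe: "firej"

Check, running the answer program on each example:
  "llxx" -> "xxll" -> "uuii"
  "gwvoil" -> "liovwg" -> "iflstd"
  "sxgep" -> "pegxs" -> "mbdup"
  probe: "mhuli" -> "iluhm" -> "firej"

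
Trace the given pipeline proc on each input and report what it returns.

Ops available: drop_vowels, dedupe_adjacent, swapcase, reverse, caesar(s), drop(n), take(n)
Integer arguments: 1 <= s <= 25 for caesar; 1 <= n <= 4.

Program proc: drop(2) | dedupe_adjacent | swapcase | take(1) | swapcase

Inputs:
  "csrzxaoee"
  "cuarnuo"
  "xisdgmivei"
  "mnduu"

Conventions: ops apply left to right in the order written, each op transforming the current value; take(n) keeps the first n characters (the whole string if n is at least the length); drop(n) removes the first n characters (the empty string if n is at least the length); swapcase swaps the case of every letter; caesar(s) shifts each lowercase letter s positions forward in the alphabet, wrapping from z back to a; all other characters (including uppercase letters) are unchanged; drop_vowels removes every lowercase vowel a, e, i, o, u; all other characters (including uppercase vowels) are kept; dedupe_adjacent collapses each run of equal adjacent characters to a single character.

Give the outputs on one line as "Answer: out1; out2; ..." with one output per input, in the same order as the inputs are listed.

Execution, op by op:
  "csrzxaoee" -> "rzxaoee" -> "rzxaoe" -> "RZXAOE" -> "R" -> "r"
  "cuarnuo" -> "arnuo" -> "arnuo" -> "ARNUO" -> "A" -> "a"
  "xisdgmivei" -> "sdgmivei" -> "sdgmivei" -> "SDGMIVEI" -> "S" -> "s"
  "mnduu" -> "duu" -> "du" -> "DU" -> "D" -> "d"

"r"; "a"; "s"; "d"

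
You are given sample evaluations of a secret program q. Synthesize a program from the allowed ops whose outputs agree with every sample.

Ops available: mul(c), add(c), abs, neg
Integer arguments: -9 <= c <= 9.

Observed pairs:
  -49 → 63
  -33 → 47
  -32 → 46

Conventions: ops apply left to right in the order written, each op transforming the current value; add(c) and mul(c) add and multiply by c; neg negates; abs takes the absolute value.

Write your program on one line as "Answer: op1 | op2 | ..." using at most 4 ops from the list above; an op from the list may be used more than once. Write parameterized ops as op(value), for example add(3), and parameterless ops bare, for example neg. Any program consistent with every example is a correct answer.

add(-6) | add(-8) | abs

Check, running the answer program on each example:
  -49 -> -55 -> -63 -> 63
  -33 -> -39 -> -47 -> 47
  -32 -> -38 -> -46 -> 46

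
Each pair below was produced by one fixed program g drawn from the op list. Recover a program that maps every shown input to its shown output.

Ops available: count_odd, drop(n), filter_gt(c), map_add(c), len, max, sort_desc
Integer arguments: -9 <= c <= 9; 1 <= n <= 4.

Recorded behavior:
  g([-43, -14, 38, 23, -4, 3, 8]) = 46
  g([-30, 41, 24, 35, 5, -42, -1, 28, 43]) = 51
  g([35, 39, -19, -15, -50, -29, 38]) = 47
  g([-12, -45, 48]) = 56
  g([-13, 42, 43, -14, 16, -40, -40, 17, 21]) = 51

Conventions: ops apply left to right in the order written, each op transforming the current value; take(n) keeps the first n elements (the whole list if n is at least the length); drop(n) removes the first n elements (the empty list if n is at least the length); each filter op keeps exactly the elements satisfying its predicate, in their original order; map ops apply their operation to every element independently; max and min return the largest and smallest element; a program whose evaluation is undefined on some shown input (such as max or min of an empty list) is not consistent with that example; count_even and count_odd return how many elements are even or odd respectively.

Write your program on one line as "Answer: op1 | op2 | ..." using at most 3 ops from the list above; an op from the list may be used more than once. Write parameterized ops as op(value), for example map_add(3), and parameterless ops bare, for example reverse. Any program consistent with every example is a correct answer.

map_add(8) | max

Check, running the answer program on each example:
  [-43, -14, 38, 23, -4, 3, 8] -> [-35, -6, 46, 31, 4, 11, 16] -> 46
  [-30, 41, 24, 35, 5, -42, -1, 28, 43] -> [-22, 49, 32, 43, 13, -34, 7, 36, 51] -> 51
  [35, 39, -19, -15, -50, -29, 38] -> [43, 47, -11, -7, -42, -21, 46] -> 47
  [-12, -45, 48] -> [-4, -37, 56] -> 56
  [-13, 42, 43, -14, 16, -40, -40, 17, 21] -> [-5, 50, 51, -6, 24, -32, -32, 25, 29] -> 51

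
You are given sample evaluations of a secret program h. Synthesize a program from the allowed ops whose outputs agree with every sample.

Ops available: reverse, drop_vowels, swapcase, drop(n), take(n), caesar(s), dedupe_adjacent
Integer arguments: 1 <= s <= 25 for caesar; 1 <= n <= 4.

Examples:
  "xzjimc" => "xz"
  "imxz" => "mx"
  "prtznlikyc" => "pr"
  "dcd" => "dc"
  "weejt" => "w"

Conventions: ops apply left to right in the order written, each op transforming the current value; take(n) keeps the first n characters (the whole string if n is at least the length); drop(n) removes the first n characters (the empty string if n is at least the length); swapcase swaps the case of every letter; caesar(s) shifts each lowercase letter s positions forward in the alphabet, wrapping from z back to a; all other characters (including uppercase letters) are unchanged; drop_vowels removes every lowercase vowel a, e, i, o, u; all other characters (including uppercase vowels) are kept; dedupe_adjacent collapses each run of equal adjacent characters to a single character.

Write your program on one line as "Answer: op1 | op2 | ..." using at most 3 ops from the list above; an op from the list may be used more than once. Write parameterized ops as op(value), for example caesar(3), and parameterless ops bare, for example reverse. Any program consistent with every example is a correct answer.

take(3) | drop_vowels | take(2)

Check, running the answer program on each example:
  "xzjimc" -> "xzj" -> "xzj" -> "xz"
  "imxz" -> "imx" -> "mx" -> "mx"
  "prtznlikyc" -> "prt" -> "prt" -> "pr"
  "dcd" -> "dcd" -> "dcd" -> "dc"
  "weejt" -> "wee" -> "w" -> "w"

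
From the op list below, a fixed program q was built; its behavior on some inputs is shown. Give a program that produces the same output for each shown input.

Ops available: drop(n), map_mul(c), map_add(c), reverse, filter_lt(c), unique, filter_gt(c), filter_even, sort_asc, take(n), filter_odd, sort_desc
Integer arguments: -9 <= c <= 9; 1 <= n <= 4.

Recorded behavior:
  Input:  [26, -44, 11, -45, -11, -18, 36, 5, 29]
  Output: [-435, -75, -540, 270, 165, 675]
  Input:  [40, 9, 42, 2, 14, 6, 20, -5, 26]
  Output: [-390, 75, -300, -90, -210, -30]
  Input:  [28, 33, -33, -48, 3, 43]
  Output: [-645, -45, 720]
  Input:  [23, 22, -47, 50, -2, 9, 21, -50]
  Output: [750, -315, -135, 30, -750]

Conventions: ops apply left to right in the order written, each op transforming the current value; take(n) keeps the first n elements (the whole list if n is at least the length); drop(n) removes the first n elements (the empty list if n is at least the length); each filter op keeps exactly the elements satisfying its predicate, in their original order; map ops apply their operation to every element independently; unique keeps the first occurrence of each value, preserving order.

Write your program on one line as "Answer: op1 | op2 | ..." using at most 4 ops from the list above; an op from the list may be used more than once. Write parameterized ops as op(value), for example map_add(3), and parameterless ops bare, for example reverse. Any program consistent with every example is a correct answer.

map_mul(-3) | drop(3) | map_mul(5) | reverse

Check, running the answer program on each example:
  [26, -44, 11, -45, -11, -18, 36, 5, 29] -> [-78, 132, -33, 135, 33, 54, -108, -15, -87] -> [135, 33, 54, -108, -15, -87] -> [675, 165, 270, -540, -75, -435] -> [-435, -75, -540, 270, 165, 675]
  [40, 9, 42, 2, 14, 6, 20, -5, 26] -> [-120, -27, -126, -6, -42, -18, -60, 15, -78] -> [-6, -42, -18, -60, 15, -78] -> [-30, -210, -90, -300, 75, -390] -> [-390, 75, -300, -90, -210, -30]
  [28, 33, -33, -48, 3, 43] -> [-84, -99, 99, 144, -9, -129] -> [144, -9, -129] -> [720, -45, -645] -> [-645, -45, 720]
  [23, 22, -47, 50, -2, 9, 21, -50] -> [-69, -66, 141, -150, 6, -27, -63, 150] -> [-150, 6, -27, -63, 150] -> [-750, 30, -135, -315, 750] -> [750, -315, -135, 30, -750]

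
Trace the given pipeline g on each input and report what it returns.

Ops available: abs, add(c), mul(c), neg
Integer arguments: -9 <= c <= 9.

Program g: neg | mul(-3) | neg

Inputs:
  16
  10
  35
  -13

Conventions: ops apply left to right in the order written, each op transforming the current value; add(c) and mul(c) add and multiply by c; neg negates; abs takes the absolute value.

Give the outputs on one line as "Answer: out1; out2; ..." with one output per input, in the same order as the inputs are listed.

-48; -30; -105; 39

Execution, op by op:
  16 -> -16 -> 48 -> -48
  10 -> -10 -> 30 -> -30
  35 -> -35 -> 105 -> -105
  -13 -> 13 -> -39 -> 39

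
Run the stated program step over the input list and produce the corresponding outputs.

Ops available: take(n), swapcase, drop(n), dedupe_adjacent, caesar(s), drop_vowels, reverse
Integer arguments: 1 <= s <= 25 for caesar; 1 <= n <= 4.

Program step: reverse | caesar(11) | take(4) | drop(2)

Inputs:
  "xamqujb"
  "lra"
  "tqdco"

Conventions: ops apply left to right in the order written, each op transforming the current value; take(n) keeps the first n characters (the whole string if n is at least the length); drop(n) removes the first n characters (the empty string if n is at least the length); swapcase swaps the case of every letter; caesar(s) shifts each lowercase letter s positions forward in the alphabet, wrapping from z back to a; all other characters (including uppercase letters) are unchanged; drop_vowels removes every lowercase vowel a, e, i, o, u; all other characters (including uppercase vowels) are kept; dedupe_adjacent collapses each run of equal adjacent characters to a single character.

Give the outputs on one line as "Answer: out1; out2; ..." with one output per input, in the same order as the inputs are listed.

Execution, op by op:
  "xamqujb" -> "bjuqmax" -> "mufbxli" -> "mufb" -> "fb"
  "lra" -> "arl" -> "lcw" -> "lcw" -> "w"
  "tqdco" -> "ocdqt" -> "znobe" -> "znob" -> "ob"

"fb"; "w"; "ob"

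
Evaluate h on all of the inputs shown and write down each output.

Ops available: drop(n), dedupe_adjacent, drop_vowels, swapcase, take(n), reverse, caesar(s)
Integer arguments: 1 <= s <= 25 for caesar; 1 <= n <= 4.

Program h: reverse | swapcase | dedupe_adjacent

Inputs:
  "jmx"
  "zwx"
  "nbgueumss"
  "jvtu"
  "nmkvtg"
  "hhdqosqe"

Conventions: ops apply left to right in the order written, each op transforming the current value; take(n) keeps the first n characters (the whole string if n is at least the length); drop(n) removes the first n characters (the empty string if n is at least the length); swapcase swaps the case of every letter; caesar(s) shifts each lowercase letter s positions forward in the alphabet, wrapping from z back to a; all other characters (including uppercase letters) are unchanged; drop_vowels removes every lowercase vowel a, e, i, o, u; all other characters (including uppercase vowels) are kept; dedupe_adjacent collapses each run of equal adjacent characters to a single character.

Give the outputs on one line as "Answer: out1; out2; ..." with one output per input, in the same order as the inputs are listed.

Execution, op by op:
  "jmx" -> "xmj" -> "XMJ" -> "XMJ"
  "zwx" -> "xwz" -> "XWZ" -> "XWZ"
  "nbgueumss" -> "ssmueugbn" -> "SSMUEUGBN" -> "SMUEUGBN"
  "jvtu" -> "utvj" -> "UTVJ" -> "UTVJ"
  "nmkvtg" -> "gtvkmn" -> "GTVKMN" -> "GTVKMN"
  "hhdqosqe" -> "eqsoqdhh" -> "EQSOQDHH" -> "EQSOQDH"

"XMJ"; "XWZ"; "SMUEUGBN"; "UTVJ"; "GTVKMN"; "EQSOQDH"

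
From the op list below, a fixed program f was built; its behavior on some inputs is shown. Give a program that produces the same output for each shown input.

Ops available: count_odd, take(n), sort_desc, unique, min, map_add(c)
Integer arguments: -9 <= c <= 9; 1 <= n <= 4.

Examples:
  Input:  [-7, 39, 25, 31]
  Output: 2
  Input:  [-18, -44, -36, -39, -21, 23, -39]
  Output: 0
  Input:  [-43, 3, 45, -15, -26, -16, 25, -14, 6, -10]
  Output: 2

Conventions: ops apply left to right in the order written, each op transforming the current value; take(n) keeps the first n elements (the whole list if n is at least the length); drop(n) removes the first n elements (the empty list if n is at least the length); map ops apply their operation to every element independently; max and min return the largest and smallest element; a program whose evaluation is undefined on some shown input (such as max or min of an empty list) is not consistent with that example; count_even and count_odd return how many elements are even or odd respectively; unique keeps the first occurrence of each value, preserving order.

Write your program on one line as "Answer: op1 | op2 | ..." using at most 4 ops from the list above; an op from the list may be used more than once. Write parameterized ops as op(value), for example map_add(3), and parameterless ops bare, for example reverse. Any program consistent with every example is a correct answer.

take(2) | sort_desc | count_odd

Check, running the answer program on each example:
  [-7, 39, 25, 31] -> [-7, 39] -> [39, -7] -> 2
  [-18, -44, -36, -39, -21, 23, -39] -> [-18, -44] -> [-18, -44] -> 0
  [-43, 3, 45, -15, -26, -16, 25, -14, 6, -10] -> [-43, 3] -> [3, -43] -> 2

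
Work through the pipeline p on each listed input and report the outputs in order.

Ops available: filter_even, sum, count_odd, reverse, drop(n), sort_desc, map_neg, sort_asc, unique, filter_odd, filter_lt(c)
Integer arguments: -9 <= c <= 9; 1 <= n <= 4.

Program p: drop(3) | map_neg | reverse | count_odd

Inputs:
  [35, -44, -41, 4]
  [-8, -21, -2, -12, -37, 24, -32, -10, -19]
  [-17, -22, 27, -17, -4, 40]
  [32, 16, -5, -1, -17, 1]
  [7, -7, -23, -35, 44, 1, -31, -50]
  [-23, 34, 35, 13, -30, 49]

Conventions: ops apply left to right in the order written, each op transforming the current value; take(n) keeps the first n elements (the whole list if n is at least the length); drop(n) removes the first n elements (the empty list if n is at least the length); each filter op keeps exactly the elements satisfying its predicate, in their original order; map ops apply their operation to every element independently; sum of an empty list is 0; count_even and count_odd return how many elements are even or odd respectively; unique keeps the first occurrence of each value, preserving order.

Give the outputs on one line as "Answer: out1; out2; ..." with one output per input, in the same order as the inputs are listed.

Execution, op by op:
  [35, -44, -41, 4] -> [4] -> [-4] -> [-4] -> 0
  [-8, -21, -2, -12, -37, 24, -32, -10, -19] -> [-12, -37, 24, -32, -10, -19] -> [12, 37, -24, 32, 10, 19] -> [19, 10, 32, -24, 37, 12] -> 2
  [-17, -22, 27, -17, -4, 40] -> [-17, -4, 40] -> [17, 4, -40] -> [-40, 4, 17] -> 1
  [32, 16, -5, -1, -17, 1] -> [-1, -17, 1] -> [1, 17, -1] -> [-1, 17, 1] -> 3
  [7, -7, -23, -35, 44, 1, -31, -50] -> [-35, 44, 1, -31, -50] -> [35, -44, -1, 31, 50] -> [50, 31, -1, -44, 35] -> 3
  [-23, 34, 35, 13, -30, 49] -> [13, -30, 49] -> [-13, 30, -49] -> [-49, 30, -13] -> 2

0; 2; 1; 3; 3; 2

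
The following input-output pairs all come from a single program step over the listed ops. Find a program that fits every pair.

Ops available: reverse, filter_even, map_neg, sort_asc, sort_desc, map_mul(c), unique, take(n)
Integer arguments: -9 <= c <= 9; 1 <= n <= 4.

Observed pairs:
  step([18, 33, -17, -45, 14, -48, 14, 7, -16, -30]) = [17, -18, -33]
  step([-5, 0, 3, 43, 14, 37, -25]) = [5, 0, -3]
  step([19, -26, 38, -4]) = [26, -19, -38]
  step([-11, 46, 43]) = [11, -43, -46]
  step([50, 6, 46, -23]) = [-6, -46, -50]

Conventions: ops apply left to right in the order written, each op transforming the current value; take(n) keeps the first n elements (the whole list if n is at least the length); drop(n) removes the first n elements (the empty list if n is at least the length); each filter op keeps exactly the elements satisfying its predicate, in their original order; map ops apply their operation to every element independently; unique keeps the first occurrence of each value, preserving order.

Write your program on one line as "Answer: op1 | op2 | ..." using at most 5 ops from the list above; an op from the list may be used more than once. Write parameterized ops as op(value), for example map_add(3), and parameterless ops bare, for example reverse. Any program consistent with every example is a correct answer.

unique | take(3) | sort_desc | map_neg | reverse

Check, running the answer program on each example:
  [18, 33, -17, -45, 14, -48, 14, 7, -16, -30] -> [18, 33, -17, -45, 14, -48, 7, -16, -30] -> [18, 33, -17] -> [33, 18, -17] -> [-33, -18, 17] -> [17, -18, -33]
  [-5, 0, 3, 43, 14, 37, -25] -> [-5, 0, 3, 43, 14, 37, -25] -> [-5, 0, 3] -> [3, 0, -5] -> [-3, 0, 5] -> [5, 0, -3]
  [19, -26, 38, -4] -> [19, -26, 38, -4] -> [19, -26, 38] -> [38, 19, -26] -> [-38, -19, 26] -> [26, -19, -38]
  [-11, 46, 43] -> [-11, 46, 43] -> [-11, 46, 43] -> [46, 43, -11] -> [-46, -43, 11] -> [11, -43, -46]
  [50, 6, 46, -23] -> [50, 6, 46, -23] -> [50, 6, 46] -> [50, 46, 6] -> [-50, -46, -6] -> [-6, -46, -50]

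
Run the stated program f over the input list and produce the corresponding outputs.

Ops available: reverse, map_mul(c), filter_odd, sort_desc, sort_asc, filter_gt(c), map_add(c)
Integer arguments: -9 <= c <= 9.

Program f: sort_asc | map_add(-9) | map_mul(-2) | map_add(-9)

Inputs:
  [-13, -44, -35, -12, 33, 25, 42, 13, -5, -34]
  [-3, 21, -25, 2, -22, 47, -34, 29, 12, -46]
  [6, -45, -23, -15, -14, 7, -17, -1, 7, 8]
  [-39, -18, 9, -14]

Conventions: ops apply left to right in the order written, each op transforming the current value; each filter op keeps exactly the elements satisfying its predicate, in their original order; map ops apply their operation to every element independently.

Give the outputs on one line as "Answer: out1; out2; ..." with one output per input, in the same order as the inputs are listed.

Execution, op by op:
  [-13, -44, -35, -12, 33, 25, 42, 13, -5, -34] -> [-44, -35, -34, -13, -12, -5, 13, 25, 33, 42] -> [-53, -44, -43, -22, -21, -14, 4, 16, 24, 33] -> [106, 88, 86, 44, 42, 28, -8, -32, -48, -66] -> [97, 79, 77, 35, 33, 19, -17, -41, -57, -75]
  [-3, 21, -25, 2, -22, 47, -34, 29, 12, -46] -> [-46, -34, -25, -22, -3, 2, 12, 21, 29, 47] -> [-55, -43, -34, -31, -12, -7, 3, 12, 20, 38] -> [110, 86, 68, 62, 24, 14, -6, -24, -40, -76] -> [101, 77, 59, 53, 15, 5, -15, -33, -49, -85]
  [6, -45, -23, -15, -14, 7, -17, -1, 7, 8] -> [-45, -23, -17, -15, -14, -1, 6, 7, 7, 8] -> [-54, -32, -26, -24, -23, -10, -3, -2, -2, -1] -> [108, 64, 52, 48, 46, 20, 6, 4, 4, 2] -> [99, 55, 43, 39, 37, 11, -3, -5, -5, -7]
  [-39, -18, 9, -14] -> [-39, -18, -14, 9] -> [-48, -27, -23, 0] -> [96, 54, 46, 0] -> [87, 45, 37, -9]

[97, 79, 77, 35, 33, 19, -17, -41, -57, -75]; [101, 77, 59, 53, 15, 5, -15, -33, -49, -85]; [99, 55, 43, 39, 37, 11, -3, -5, -5, -7]; [87, 45, 37, -9]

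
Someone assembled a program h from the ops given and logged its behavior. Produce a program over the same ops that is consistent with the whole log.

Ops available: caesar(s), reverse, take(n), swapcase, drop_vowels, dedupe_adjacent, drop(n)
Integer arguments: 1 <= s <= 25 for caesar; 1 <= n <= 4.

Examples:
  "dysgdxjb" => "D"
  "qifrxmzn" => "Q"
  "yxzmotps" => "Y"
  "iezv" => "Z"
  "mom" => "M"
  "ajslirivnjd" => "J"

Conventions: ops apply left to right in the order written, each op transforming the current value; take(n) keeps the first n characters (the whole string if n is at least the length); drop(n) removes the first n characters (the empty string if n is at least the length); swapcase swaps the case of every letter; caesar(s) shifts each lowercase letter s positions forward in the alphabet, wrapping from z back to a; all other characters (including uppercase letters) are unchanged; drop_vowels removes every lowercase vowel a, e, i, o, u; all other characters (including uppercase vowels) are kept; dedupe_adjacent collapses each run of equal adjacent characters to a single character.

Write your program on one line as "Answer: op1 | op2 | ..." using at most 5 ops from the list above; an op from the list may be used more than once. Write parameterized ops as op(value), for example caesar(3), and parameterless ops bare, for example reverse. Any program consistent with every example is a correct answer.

drop_vowels | take(3) | swapcase | take(1)

Check, running the answer program on each example:
  "dysgdxjb" -> "dysgdxjb" -> "dys" -> "DYS" -> "D"
  "qifrxmzn" -> "qfrxmzn" -> "qfr" -> "QFR" -> "Q"
  "yxzmotps" -> "yxzmtps" -> "yxz" -> "YXZ" -> "Y"
  "iezv" -> "zv" -> "zv" -> "ZV" -> "Z"
  "mom" -> "mm" -> "mm" -> "MM" -> "M"
  "ajslirivnjd" -> "jslrvnjd" -> "jsl" -> "JSL" -> "J"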